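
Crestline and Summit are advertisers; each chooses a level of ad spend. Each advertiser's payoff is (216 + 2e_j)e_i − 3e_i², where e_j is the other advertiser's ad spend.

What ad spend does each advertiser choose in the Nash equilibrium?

54

Crestline's payoff is (216 + 2e_S)e_C − 3e_C².
∂π/∂e_C = 216 + 2e_S − 6e_C = 0, so e_C = 36 + (1/3)e_S.
The game is symmetric, so in equilibrium e_S = e_C: the reaction function gives (2/3)e_C = 36, hence e_C = 54.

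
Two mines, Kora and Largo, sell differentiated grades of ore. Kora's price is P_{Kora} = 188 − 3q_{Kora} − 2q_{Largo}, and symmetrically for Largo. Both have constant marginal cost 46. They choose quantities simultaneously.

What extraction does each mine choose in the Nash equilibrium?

Mine Kora's profit: π = q_{Kora}(188 − 3q_{Kora} − 2q_{Largo}) − 46q_{Kora}.
∂π/∂q_{Kora} = 142 − 6q_{Kora} − 2q_{Largo} = 0 ⇒ q_{Kora} = 71/3 − (1/3)q_{Largo}.
The game is symmetric, so in equilibrium q_{Largo} = q_{Kora}: the reaction function gives (4/3)q_{Kora} = 71/3, hence q_{Kora} = 17.75.

17.75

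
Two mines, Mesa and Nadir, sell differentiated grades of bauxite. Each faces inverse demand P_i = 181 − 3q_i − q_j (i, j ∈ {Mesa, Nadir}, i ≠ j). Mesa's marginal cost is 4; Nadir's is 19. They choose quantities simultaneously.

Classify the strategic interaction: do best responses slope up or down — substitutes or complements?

Mine Mesa's profit: π = q_{Mesa}(181 − 3q_{Mesa} − q_{Nadir}) − 4q_{Mesa}.
∂π/∂q_{Mesa} = 177 − 6q_{Mesa} − q_{Nadir} = 0 ⇒ q_{Mesa} = 29.5 − (1/6)q_{Nadir}.
The best-response slope dq_{Mesa}/dq_{Nadir} = −1/6 < 0: the reaction function is downward-sloping, so the choices are strategic substitutes.

strategic substitutes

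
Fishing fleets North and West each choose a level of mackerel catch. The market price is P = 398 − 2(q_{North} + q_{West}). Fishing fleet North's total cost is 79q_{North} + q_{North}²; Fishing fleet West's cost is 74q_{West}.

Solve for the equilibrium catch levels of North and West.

Fishing fleet North's profit: π = q_{North}(398 − 2(q_{North} + q_{West})) − 79q_{North} − q_{North}².
∂π/∂q_{North} = 319 − 6q_{North} − 2q_{West} = 0, so q_{North} = 319/6 − (1/3)q_{West}.
For West: ∂π/∂q_{West} = 324 − 4q_{West} − 2q_{North} = 0 ⇒ q_{West} = 81 − 0.5q_{North}.
Plugging q_{West} into North's best response: q_{North} = 319/6 − (1/3)(81 − 0.5q_{North}) ⇒ (5/6)q_{North} = 157/6, so q_{North} = 31.4.
Then q_{West} = 81 − 0.5·31.4 = 65.3.

31.4, 65.3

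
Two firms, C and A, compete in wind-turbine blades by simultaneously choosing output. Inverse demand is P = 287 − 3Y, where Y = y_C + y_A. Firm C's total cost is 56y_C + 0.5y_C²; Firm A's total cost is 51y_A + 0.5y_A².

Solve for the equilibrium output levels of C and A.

Firm C's profit: π = y_C(287 − 3(y_C + y_A)) − 56y_C − 0.5y_C².
∂π/∂y_C = 231 − 7y_C − 3y_A = 0, so y_C = 33 − (3/7)y_A.
By the same steps for A: y_A = 236/7 − (3/7)y_C.
Plugging y_A into C's best response: y_C = 33 − (3/7)(236/7 − (3/7)y_C) ⇒ (40/49)y_C = 909/49, so y_C = 22.725.
Then y_A = 236/7 − (3/7)·22.725 = 23.975.

22.725, 23.975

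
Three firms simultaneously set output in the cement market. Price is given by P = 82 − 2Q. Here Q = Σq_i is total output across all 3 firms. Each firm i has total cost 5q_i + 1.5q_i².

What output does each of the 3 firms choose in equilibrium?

A representative firm's profit is π_i = q_i(82 − 2Q) − 5q_i − 1.5q_i², with Q = q_i + Σ_{j≠i} q_j.
First-order condition: 77 − 7q_i − 2Σ_{j≠i} q_j = 0.
With identical firms, set every q_j = q: then 77 − 7q − 4q = 0, i.e. q = 77/11 = 7.

7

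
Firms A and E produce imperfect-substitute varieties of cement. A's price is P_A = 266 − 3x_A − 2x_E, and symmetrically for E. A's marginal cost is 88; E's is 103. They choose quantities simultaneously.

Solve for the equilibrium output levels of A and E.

23.1875, 19.4375

Firm A's profit: π = x_A(266 − 3x_A − 2x_E) − 88x_A.
∂π/∂x_A = 178 − 6x_A − 2x_E = 0 ⇒ x_A = 89/3 − (1/3)x_E.
Similarly x_E = 163/6 − (1/3)x_A.
Substituting the second reaction function into the first: x_A = 89/3 − (1/3)(163/6 − (1/3)x_A), which gives (8/9)x_A = 371/18 ⇒ x_A = 23.1875.
Then x_E = 163/6 − (1/3)·23.1875 = 19.4375.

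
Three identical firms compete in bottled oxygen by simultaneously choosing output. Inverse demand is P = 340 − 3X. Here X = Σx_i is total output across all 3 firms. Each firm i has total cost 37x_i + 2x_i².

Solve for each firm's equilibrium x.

A representative firm's profit is π_i = x_i(340 − 3X) − 37x_i − 2x_i², with X = x_i + Σ_{j≠i} x_j.
First-order condition: 303 − 10x_i − 3Σ_{j≠i} x_j = 0.
In a symmetric equilibrium every firm chooses the same x, so Σ_{j≠i} x_j = 2x. The condition becomes 303 − 16x = 0, giving x = 303/16 = 18.9375.

18.9375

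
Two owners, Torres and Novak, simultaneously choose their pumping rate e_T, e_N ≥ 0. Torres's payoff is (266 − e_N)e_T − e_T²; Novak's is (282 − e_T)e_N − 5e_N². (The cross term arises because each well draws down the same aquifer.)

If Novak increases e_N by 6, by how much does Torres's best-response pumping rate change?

-3

Expanding Torres's payoff: 266e_T − e_Ne_T − e_T².
∂π/∂e_T = 266 − e_N − 2e_T = 0, so e_T = 133 − 0.5e_N.
The reaction-function slope is −0.5, so a 6-unit rise in e_N moves e_T by −0.5 × 6 = −3. Torres's best response falls — the actions are strategic substitutes.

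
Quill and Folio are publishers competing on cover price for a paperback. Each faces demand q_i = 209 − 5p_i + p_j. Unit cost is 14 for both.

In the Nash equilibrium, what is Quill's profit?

1445

Quill's profit: π = (p_{Quill} − 14)(209 − 5p_{Quill} + p_{Folio}).
∂π/∂p_{Quill} = 279 − 10p_{Quill} + p_{Folio} = 0 ⇒ p_{Quill} = 27.9 + 0.1p_{Folio}.
Setting p_{Quill} = p_{Folio} in the reaction function: p_{Quill} = 27.9 + 0.1p_{Quill}, so p_{Quill} = 27.9 / 0.9 = 31.
q_{Quill} = 209 − 5·31 + 31 = 85.
Profit = (31 − 14)·85 = 1445.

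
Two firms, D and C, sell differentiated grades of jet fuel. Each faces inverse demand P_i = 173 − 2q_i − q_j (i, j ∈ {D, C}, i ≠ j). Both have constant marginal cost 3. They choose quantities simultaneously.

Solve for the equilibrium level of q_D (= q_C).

Firm D's profit: π = q_D(173 − 2q_D − q_C) − 3q_D.
∂π/∂q_D = 170 − 4q_D − q_C = 0 ⇒ q_D = 42.5 − 0.25q_C.
Setting q_D = q_C in the reaction function: q_D = 42.5 − 0.25q_D, so q_D = 42.5 / 1.25 = 34.

34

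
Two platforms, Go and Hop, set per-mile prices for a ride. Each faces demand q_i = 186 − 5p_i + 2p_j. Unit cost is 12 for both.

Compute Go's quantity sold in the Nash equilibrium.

Go's profit: π = (p_{Go} − 12)(186 − 5p_{Go} + 2p_{Hop}).
∂π/∂p_{Go} = 246 − 10p_{Go} + 2p_{Hop} = 0 ⇒ p_{Go} = 24.6 + 0.2p_{Hop}.
The game is symmetric, so in equilibrium p_{Hop} = p_{Go}: the reaction function gives 0.8p_{Go} = 24.6, hence p_{Go} = 30.75.
q_{Go} = 186 − 5·30.75 + 2·30.75 = 93.75.

93.75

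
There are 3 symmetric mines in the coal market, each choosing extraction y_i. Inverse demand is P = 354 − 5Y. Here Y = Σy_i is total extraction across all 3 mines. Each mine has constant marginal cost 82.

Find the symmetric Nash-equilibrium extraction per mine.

A representative mine's profit is π_i = y_i(354 − 5Y) − 82y_i, with Y = y_i + Σ_{j≠i} y_j.
First-order condition: 272 − 10y_i − 5Σ_{j≠i} y_j = 0.
Imposing symmetry (y_j = y for all j) turns Σ_{j≠i} y_j into 2y, so 272 = 20y and y = 13.6.

13.6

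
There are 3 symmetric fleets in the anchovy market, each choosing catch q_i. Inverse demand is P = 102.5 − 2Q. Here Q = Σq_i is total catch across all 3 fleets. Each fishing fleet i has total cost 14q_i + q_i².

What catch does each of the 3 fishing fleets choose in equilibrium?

A representative fishing fleet's profit is π_i = q_i(102.5 − 2Q) − 14q_i − q_i², with Q = q_i + Σ_{j≠i} q_j.
First-order condition: 88.5 − 6q_i − 2Σ_{j≠i} q_j = 0.
Imposing symmetry (q_j = q for all j) turns Σ_{j≠i} q_j into 2q, so 88.5 = 10q and q = 8.85.

8.85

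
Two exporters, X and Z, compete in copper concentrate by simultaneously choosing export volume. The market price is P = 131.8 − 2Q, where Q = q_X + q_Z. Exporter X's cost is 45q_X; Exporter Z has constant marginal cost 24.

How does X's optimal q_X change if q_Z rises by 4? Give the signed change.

-2

Exporter X's profit: π = q_X(131.8 − 2(q_X + q_Z)) − 45q_X.
∂π/∂q_X = 86.8 − 4q_X − 2q_Z = 0, so q_X = 21.7 − 0.5q_Z.
The reaction-function slope is −0.5, so a 4-unit rise in q_Z moves q_X by −0.5 × 4 = −2. X's best response falls — the actions are strategic substitutes.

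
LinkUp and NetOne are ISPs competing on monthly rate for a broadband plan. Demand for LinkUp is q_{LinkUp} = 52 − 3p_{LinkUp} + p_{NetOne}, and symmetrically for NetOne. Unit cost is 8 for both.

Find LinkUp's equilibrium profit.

155.52

LinkUp's profit: π = (p_{LinkUp} − 8)(52 − 3p_{LinkUp} + p_{NetOne}).
∂π/∂p_{LinkUp} = 76 − 6p_{LinkUp} + p_{NetOne} = 0 ⇒ p_{LinkUp} = 38/3 + (1/6)p_{NetOne}.
The game is symmetric, so in equilibrium p_{NetOne} = p_{LinkUp}: the reaction function gives (5/6)p_{LinkUp} = 38/3, hence p_{LinkUp} = 15.2.
q_{LinkUp} = 52 − 3·15.2 + 15.2 = 21.6.
Profit = (15.2 − 8)·21.6 = 155.52.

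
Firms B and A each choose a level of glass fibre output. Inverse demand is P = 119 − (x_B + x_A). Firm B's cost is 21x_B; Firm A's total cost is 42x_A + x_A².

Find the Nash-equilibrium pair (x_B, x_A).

45, 8

Firm B's profit: π = x_B(119 − (x_B + x_A)) − 21x_B.
∂π/∂x_B = 98 − 2x_B − x_A = 0, so x_B = 49 − 0.5x_A.
For A: ∂π/∂x_A = 77 − 4x_A − x_B = 0 ⇒ x_A = 19.25 − 0.25x_B.
Solving the two reaction functions simultaneously: (1 − (−0.5)(−0.25))x_B = 49 − 0.5·19.25, so 0.875x_B = 39.375 and x_B = 45.
Then x_A = 19.25 − 0.25·45 = 8.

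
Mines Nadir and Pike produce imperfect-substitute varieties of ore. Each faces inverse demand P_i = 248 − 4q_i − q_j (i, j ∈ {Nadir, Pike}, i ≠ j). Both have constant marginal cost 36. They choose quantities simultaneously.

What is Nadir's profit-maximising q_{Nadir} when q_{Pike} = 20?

24

Mine Nadir's profit: π = q_{Nadir}(248 − 4q_{Nadir} − q_{Pike}) − 36q_{Nadir}.
∂π/∂q_{Nadir} = 212 − 8q_{Nadir} − q_{Pike} = 0 ⇒ q_{Nadir} = 26.5 − 0.125q_{Pike}.
At q_{Pike} = 20: q_{Nadir} = 26.5 − 0.125·20 = 24.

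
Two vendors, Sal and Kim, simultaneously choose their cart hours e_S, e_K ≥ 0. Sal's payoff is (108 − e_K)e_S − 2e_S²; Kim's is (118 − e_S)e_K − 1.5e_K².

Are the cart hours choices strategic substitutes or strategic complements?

strategic substitutes

Expanding Sal's payoff: 108e_S − e_Ke_S − 2e_S².
∂π/∂e_S = 108 − e_K − 4e_S = 0, so e_S = 27 − 0.25e_K.
The best-response slope de_S/de_K = −0.25 < 0: the reaction function is downward-sloping, so the choices are strategic substitutes.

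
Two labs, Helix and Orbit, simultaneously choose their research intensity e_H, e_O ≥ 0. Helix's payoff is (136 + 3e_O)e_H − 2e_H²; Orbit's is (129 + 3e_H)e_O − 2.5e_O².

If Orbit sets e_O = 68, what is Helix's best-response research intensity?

Expanding Helix's payoff: 136e_H + 3e_Oe_H − 2e_H².
∂π/∂e_H = 136 + 3e_O − 4e_H = 0, so e_H = 34 + 0.75e_O.
At e_O = 68: e_H = 34 + 0.75·68 = 85.

85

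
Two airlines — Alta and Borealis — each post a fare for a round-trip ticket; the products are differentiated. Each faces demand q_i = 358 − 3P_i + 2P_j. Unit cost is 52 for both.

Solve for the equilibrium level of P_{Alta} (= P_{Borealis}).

128.5

Alta's profit: π = (P_{Alta} − 52)(358 − 3P_{Alta} + 2P_{Borealis}).
∂π/∂P_{Alta} = 514 − 6P_{Alta} + 2P_{Borealis} = 0 ⇒ P_{Alta} = 257/3 + (1/3)P_{Borealis}.
Setting P_{Alta} = P_{Borealis} in the reaction function: P_{Alta} = 257/3 + (1/3)P_{Alta}, so P_{Alta} = (257/3) / (2/3) = 128.5.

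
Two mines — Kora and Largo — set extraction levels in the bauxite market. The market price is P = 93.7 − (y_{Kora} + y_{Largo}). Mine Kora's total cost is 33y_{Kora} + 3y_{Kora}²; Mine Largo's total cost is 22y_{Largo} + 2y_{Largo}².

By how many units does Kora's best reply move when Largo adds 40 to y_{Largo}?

-5

Mine Kora's profit: π = y_{Kora}(93.7 − (y_{Kora} + y_{Largo})) − 33y_{Kora} − 3y_{Kora}².
∂π/∂y_{Kora} = 60.7 − 8y_{Kora} − y_{Largo} = 0, so y_{Kora} = 7.5875 − 0.125y_{Largo}.
The reaction-function slope is −0.125, so a 40-unit rise in y_{Largo} moves y_{Kora} by −0.125 × 40 = −5. Kora's best response falls — the actions are strategic substitutes.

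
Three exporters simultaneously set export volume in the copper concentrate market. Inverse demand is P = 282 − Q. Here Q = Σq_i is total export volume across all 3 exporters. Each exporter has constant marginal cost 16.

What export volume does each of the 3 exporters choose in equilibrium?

A representative exporter's profit is π_i = q_i(282 − Q) − 16q_i, with Q = q_i + Σ_{j≠i} q_j.
First-order condition: 266 − 2q_i − Σ_{j≠i} q_j = 0.
Imposing symmetry (q_j = q for all j) turns Σ_{j≠i} q_j into 2q, so 266 = 4q and q = 66.5.

66.5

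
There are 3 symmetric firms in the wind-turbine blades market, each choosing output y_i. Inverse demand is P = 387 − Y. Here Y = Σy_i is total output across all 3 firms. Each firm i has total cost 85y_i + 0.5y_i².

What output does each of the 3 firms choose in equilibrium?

60.4

A representative firm's profit is π_i = y_i(387 − Y) − 85y_i − 0.5y_i², with Y = y_i + Σ_{j≠i} y_j.
First-order condition: 302 − 3y_i − Σ_{j≠i} y_j = 0.
With identical firms, set every y_j = y: then 302 − 3y − 2y = 0, i.e. y = 302/5 = 60.4.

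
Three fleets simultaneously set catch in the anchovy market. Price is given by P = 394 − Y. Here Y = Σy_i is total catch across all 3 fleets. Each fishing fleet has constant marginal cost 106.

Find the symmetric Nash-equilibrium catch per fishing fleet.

A representative fishing fleet's profit is π_i = y_i(394 − Y) − 106y_i, with Y = y_i + Σ_{j≠i} y_j.
First-order condition: 288 − 2y_i − Σ_{j≠i} y_j = 0.
Imposing symmetry (y_j = y for all j) turns Σ_{j≠i} y_j into 2y, so 288 = 4y and y = 72.

72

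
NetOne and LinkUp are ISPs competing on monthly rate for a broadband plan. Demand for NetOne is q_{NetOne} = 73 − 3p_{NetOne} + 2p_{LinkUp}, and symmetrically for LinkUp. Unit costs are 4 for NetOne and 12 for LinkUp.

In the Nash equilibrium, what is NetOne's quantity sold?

NetOne's profit: π = (p_{NetOne} − 4)(73 − 3p_{NetOne} + 2p_{LinkUp}).
∂π/∂p_{NetOne} = 85 − 6p_{NetOne} + 2p_{LinkUp} = 0 ⇒ p_{NetOne} = 85/6 + (1/3)p_{LinkUp}.
Similarly p_{LinkUp} = 109/6 + (1/3)p_{NetOne}.
Solving the two reaction functions simultaneously: (1 − (1/3)(1/3))p_{NetOne} = 85/6 + (1/3)·(109/6), so (8/9)p_{NetOne} = 182/9 and p_{NetOne} = 22.75.
Then p_{LinkUp} = 109/6 + (1/3)·22.75 = 25.75.
q_{NetOne} = 73 − 3·22.75 + 2·25.75 = 56.25.

56.25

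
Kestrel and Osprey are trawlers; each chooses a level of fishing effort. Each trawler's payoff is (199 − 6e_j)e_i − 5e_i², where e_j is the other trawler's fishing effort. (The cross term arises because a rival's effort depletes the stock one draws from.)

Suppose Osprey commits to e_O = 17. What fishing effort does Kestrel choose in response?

9.7

Kestrel's payoff is (199 − 6e_O)e_K − 5e_K².
∂π/∂e_K = 199 − 6e_O − 10e_K = 0, so e_K = 19.9 − 0.6e_O.
At e_O = 17: e_K = 19.9 − 0.6·17 = 9.7.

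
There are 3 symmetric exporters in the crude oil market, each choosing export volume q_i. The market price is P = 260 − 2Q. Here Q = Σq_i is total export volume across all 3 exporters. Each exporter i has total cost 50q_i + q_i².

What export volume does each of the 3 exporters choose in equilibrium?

21

A representative exporter's profit is π_i = q_i(260 − 2Q) − 50q_i − q_i², with Q = q_i + Σ_{j≠i} q_j.
First-order condition: 210 − 6q_i − 2Σ_{j≠i} q_j = 0.
In a symmetric equilibrium every exporter chooses the same q, so Σ_{j≠i} q_j = 2q. The condition becomes 210 − 10q = 0, giving q = 210/10 = 21.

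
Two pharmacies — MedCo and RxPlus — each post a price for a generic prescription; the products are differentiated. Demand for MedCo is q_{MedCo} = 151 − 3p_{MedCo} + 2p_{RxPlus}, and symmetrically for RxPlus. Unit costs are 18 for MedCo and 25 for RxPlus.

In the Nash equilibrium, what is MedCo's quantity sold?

MedCo's profit: π = (p_{MedCo} − 18)(151 − 3p_{MedCo} + 2p_{RxPlus}).
∂π/∂p_{MedCo} = 205 − 6p_{MedCo} + 2p_{RxPlus} = 0 ⇒ p_{MedCo} = 205/6 + (1/3)p_{RxPlus}.
Similarly p_{RxPlus} = 113/3 + (1/3)p_{MedCo}.
Substituting the second reaction function into the first: p_{MedCo} = 205/6 + (1/3)(113/3 + (1/3)p_{MedCo}), which gives (8/9)p_{MedCo} = 841/18 ⇒ p_{MedCo} = 52.5625.
Then p_{RxPlus} = 113/3 + (1/3)·52.5625 = 55.1875.
q_{MedCo} = 151 − 3·52.5625 + 2·55.1875 = 103.6875.

103.6875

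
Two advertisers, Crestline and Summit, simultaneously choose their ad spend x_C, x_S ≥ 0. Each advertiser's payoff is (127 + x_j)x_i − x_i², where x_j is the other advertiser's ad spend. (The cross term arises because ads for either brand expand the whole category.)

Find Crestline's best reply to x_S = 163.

145

Crestline's payoff is (127 + x_S)x_C − x_C².
∂π/∂x_C = 127 + x_S − 2x_C = 0, so x_C = 63.5 + 0.5x_S.
At x_S = 163: x_C = 63.5 + 0.5·163 = 145.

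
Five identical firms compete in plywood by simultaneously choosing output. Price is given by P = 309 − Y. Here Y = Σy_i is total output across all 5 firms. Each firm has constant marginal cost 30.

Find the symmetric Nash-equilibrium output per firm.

A representative firm's profit is π_i = y_i(309 − Y) − 30y_i, with Y = y_i + Σ_{j≠i} y_j.
First-order condition: 279 − 2y_i − Σ_{j≠i} y_j = 0.
Imposing symmetry (y_j = y for all j) turns Σ_{j≠i} y_j into 4y, so 279 = 6y and y = 46.5.

46.5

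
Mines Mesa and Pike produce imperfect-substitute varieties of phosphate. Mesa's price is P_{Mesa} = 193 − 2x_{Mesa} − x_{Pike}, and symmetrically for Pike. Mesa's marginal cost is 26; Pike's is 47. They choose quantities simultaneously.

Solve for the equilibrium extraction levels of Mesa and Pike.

Mine Mesa's profit: π = x_{Mesa}(193 − 2x_{Mesa} − x_{Pike}) − 26x_{Mesa}.
∂π/∂x_{Mesa} = 167 − 4x_{Mesa} − x_{Pike} = 0 ⇒ x_{Mesa} = 41.75 − 0.25x_{Pike}.
Similarly x_{Pike} = 36.5 − 0.25x_{Mesa}.
Substituting the second reaction function into the first: x_{Mesa} = 41.75 − 0.25(36.5 − 0.25x_{Mesa}), which gives 0.9375x_{Mesa} = 32.625 ⇒ x_{Mesa} = 34.8.
Then x_{Pike} = 36.5 − 0.25·34.8 = 27.8.

34.8, 27.8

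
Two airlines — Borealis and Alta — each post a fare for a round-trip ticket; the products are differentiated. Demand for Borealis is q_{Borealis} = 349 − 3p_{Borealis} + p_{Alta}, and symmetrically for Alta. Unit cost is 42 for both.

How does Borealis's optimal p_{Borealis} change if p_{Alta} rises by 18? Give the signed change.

3

Borealis's profit: π = (p_{Borealis} − 42)(349 − 3p_{Borealis} + p_{Alta}).
∂π/∂p_{Borealis} = 475 − 6p_{Borealis} + p_{Alta} = 0 ⇒ p_{Borealis} = 475/6 + (1/6)p_{Alta}.
The reaction-function slope is 1/6, so an 18-unit rise in p_{Alta} moves p_{Borealis} by 1/6 × 18 = 3. Borealis's best response rises — the actions are strategic complements.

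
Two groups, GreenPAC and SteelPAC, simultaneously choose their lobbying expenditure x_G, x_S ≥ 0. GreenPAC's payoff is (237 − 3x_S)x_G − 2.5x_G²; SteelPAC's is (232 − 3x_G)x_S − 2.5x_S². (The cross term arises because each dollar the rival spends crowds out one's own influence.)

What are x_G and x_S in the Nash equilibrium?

30.5625, 28.0625

Expanding GreenPAC's payoff: 237x_G − 3x_Sx_G − 2.5x_G².
∂π/∂x_G = 237 − 3x_S − 5x_G = 0, so x_G = 47.4 − 0.6x_S.
Likewise for SteelPAC: x_S = 46.4 − 0.6x_G.
Plugging x_S into GreenPAC's best response: x_G = 47.4 − 0.6(46.4 − 0.6x_G) ⇒ 0.64x_G = 19.56, so x_G = 30.5625.
Then x_S = 46.4 − 0.6·30.5625 = 28.0625.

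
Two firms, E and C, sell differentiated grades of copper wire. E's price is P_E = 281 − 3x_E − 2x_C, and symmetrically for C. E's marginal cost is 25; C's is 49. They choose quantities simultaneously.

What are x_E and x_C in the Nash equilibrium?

33.5, 27.5

Firm E's profit: π = x_E(281 − 3x_E − 2x_C) − 25x_E.
∂π/∂x_E = 256 − 6x_E − 2x_C = 0 ⇒ x_E = 128/3 − (1/3)x_C.
Similarly x_C = 116/3 − (1/3)x_E.
Solving the two reaction functions simultaneously: (1 − (−1/3)(−1/3))x_E = 128/3 − (1/3)·(116/3), so (8/9)x_E = 268/9 and x_E = 33.5.
Then x_C = 116/3 − (1/3)·33.5 = 27.5.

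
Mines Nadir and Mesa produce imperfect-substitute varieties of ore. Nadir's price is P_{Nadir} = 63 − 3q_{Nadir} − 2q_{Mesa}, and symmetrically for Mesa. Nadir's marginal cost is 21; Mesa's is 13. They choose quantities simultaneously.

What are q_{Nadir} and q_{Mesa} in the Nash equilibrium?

Mine Nadir's profit: π = q_{Nadir}(63 − 3q_{Nadir} − 2q_{Mesa}) − 21q_{Nadir}.
∂π/∂q_{Nadir} = 42 − 6q_{Nadir} − 2q_{Mesa} = 0 ⇒ q_{Nadir} = 7 − (1/3)q_{Mesa}.
Similarly q_{Mesa} = 25/3 − (1/3)q_{Nadir}.
Solving the two reaction functions simultaneously: (1 − (−1/3)(−1/3))q_{Nadir} = 7 − (1/3)·(25/3), so (8/9)q_{Nadir} = 38/9 and q_{Nadir} = 4.75.
Then q_{Mesa} = 25/3 − (1/3)·4.75 = 6.75.

4.75, 6.75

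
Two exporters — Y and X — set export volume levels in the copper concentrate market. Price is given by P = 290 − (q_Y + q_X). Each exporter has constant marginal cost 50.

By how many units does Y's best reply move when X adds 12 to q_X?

-6

Exporter Y's profit: π = q_Y(290 − (q_Y + q_X)) − 50q_Y.
∂π/∂q_Y = 240 − 2q_Y − q_X = 0, so q_Y = 120 − 0.5q_X.
The reaction-function slope is −0.5, so a 12-unit rise in q_X moves q_Y by −0.5 × 12 = −6. Y's best response falls — the actions are strategic substitutes.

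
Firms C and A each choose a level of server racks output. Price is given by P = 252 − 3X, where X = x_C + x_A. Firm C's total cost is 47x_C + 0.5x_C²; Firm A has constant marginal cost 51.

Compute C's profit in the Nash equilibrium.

Firm C's profit: π = x_C(252 − 3(x_C + x_A)) − 47x_C − 0.5x_C².
∂π/∂x_C = 205 − 7x_C − 3x_A = 0, so x_C = 205/7 − (3/7)x_A.
For A: ∂π/∂x_A = 201 − 6x_A − 3x_C = 0 ⇒ x_A = 33.5 − 0.5x_C.
Solving the two reaction functions simultaneously: (1 − (−3/7)(−0.5))x_C = 205/7 − (3/7)·33.5, so (11/14)x_C = 209/14 and x_C = 19.
Then x_A = 33.5 − 0.5·19 = 24.
Price P = 252 − 3·43 = 123.
C's profit: (123 − 47)·19 − 0.5(19)² = 1263.5.

1263.5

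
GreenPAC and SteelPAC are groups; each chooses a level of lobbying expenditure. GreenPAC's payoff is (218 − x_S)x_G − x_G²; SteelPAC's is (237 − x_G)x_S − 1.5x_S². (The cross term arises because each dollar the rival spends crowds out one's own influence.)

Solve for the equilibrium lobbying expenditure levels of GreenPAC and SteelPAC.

Expanding GreenPAC's payoff: 218x_G − x_Sx_G − x_G².
∂π/∂x_G = 218 − x_S − 2x_G = 0, so x_G = 109 − 0.5x_S.
Likewise for SteelPAC: x_S = 79 − (1/3)x_G.
Plugging x_S into GreenPAC's best response: x_G = 109 − 0.5(79 − (1/3)x_G) ⇒ (5/6)x_G = 69.5, so x_G = 83.4.
Then x_S = 79 − (1/3)·83.4 = 51.2.

83.4, 51.2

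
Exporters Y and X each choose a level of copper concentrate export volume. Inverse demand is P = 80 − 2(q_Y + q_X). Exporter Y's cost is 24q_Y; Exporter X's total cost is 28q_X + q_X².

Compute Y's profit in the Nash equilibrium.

269.12

Exporter Y's profit: π = q_Y(80 − 2(q_Y + q_X)) − 24q_Y.
∂π/∂q_Y = 56 − 4q_Y − 2q_X = 0, so q_Y = 14 − 0.5q_X.
For X: ∂π/∂q_X = 52 − 6q_X − 2q_Y = 0 ⇒ q_X = 26/3 − (1/3)q_Y.
Substituting the second reaction function into the first: q_Y = 14 − 0.5(26/3 − (1/3)q_Y), which gives (5/6)q_Y = 29/3 ⇒ q_Y = 11.6.
Then q_X = 26/3 − (1/3)·11.6 = 4.8.
Price P = 80 − 2·16.4 = 47.2.
Y's profit: (47.2 − 24)·11.6 = 269.12.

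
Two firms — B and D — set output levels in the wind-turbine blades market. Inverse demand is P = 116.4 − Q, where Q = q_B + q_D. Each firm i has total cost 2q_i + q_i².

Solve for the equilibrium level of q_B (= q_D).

Firm B's profit: π = q_B(116.4 − (q_B + q_D)) − 2q_B − q_B².
∂π/∂q_B = 114.4 − 4q_B − q_D = 0, so q_B = 28.6 − 0.25q_D.
By symmetry q_D = q_B; substituting into the reaction function, 1.25q_B = 28.6 and q_B = 22.88.

22.88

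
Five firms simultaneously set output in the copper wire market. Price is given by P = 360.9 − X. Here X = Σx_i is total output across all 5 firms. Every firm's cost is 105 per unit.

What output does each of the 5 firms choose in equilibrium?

A representative firm's profit is π_i = x_i(360.9 − X) − 105x_i, with X = x_i + Σ_{j≠i} x_j.
First-order condition: 255.9 − 2x_i − Σ_{j≠i} x_j = 0.
With identical firms, set every x_j = x: then 255.9 − 2x − 4x = 0, i.e. x = 255.9/6 = 42.65.

42.65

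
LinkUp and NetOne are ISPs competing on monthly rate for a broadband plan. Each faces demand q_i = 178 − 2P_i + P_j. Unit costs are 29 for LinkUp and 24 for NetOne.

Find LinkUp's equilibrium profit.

LinkUp's profit: π = (P_{LinkUp} − 29)(178 − 2P_{LinkUp} + P_{NetOne}).
∂π/∂P_{LinkUp} = 236 − 4P_{LinkUp} + P_{NetOne} = 0 ⇒ P_{LinkUp} = 59 + 0.25P_{NetOne}.
Similarly P_{NetOne} = 56.5 + 0.25P_{LinkUp}.
Plugging P_{NetOne} into LinkUp's best response: P_{LinkUp} = 59 + 0.25(56.5 + 0.25P_{LinkUp}) ⇒ 0.9375P_{LinkUp} = 73.125, so P_{LinkUp} = 78.
Then P_{NetOne} = 56.5 + 0.25·78 = 76.
q_{LinkUp} = 178 − 2·78 + 76 = 98.
Profit = (78 − 29)·98 = 4802.

4802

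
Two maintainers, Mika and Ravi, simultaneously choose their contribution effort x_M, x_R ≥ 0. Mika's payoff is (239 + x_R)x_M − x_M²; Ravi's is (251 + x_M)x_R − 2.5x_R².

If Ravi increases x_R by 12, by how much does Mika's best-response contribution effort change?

6

Expanding Mika's payoff: 239x_M + x_Rx_M − x_M².
∂π/∂x_M = 239 + x_R − 2x_M = 0, so x_M = 119.5 + 0.5x_R.
The reaction-function slope is 0.5, so a 12-unit rise in x_R moves x_M by 0.5 × 12 = 6. Mika's best response rises — the actions are strategic complements.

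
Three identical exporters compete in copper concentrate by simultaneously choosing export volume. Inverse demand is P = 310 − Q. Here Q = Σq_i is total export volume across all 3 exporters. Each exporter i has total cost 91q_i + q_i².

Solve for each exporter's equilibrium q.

36.5

A representative exporter's profit is π_i = q_i(310 − Q) − 91q_i − q_i², with Q = q_i + Σ_{j≠i} q_j.
First-order condition: 219 − 4q_i − Σ_{j≠i} q_j = 0.
With identical exporters, set every q_j = q: then 219 − 4q − 2q = 0, i.e. q = 219/6 = 36.5.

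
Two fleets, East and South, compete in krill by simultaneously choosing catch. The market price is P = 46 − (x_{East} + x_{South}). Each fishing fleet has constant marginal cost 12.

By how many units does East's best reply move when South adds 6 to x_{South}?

Fishing fleet East's profit: π = x_{East}(46 − (x_{East} + x_{South})) − 12x_{East}.
∂π/∂x_{East} = 34 − 2x_{East} − x_{South} = 0, so x_{East} = 17 − 0.5x_{South}.
The reaction-function slope is −0.5, so a 6-unit rise in x_{South} moves x_{East} by −0.5 × 6 = −3. East's best response falls — the actions are strategic substitutes.

-3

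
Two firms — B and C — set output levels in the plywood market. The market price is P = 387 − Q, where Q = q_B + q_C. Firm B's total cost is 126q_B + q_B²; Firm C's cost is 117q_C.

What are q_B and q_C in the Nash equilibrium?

36, 117

Firm B's profit: π = q_B(387 − (q_B + q_C)) − 126q_B − q_B².
∂π/∂q_B = 261 − 4q_B − q_C = 0, so q_B = 65.25 − 0.25q_C.
For C: ∂π/∂q_C = 270 − 2q_C − q_B = 0 ⇒ q_C = 135 − 0.5q_B.
Plugging q_C into B's best response: q_B = 65.25 − 0.25(135 − 0.5q_B) ⇒ 0.875q_B = 31.5, so q_B = 36.
Then q_C = 135 − 0.5·36 = 117.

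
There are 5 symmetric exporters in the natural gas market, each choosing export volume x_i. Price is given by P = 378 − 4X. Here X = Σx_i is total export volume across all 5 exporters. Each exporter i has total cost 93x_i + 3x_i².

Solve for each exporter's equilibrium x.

9.5

A representative exporter's profit is π_i = x_i(378 − 4X) − 93x_i − 3x_i², with X = x_i + Σ_{j≠i} x_j.
First-order condition: 285 − 14x_i − 4Σ_{j≠i} x_j = 0.
With identical exporters, set every x_j = x: then 285 − 14x − 16x = 0, i.e. x = 285/30 = 9.5.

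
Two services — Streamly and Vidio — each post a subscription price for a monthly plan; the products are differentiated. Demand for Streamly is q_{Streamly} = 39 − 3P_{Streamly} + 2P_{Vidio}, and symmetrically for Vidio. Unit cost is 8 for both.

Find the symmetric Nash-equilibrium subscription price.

Streamly's profit: π = (P_{Streamly} − 8)(39 − 3P_{Streamly} + 2P_{Vidio}).
∂π/∂P_{Streamly} = 63 − 6P_{Streamly} + 2P_{Vidio} = 0 ⇒ P_{Streamly} = 10.5 + (1/3)P_{Vidio}.
Setting P_{Streamly} = P_{Vidio} in the reaction function: P_{Streamly} = 10.5 + (1/3)P_{Streamly}, so P_{Streamly} = 10.5 / (2/3) = 15.75.

15.75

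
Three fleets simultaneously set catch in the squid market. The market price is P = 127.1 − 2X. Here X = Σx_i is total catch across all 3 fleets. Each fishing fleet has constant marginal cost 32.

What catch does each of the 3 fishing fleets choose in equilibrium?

11.8875

A representative fishing fleet's profit is π_i = x_i(127.1 − 2X) − 32x_i, with X = x_i + Σ_{j≠i} x_j.
First-order condition: 95.1 − 4x_i − 2Σ_{j≠i} x_j = 0.
With identical fishing fleets, set every x_j = x: then 95.1 − 4x − 4x = 0, i.e. x = 95.1/8 = 11.8875.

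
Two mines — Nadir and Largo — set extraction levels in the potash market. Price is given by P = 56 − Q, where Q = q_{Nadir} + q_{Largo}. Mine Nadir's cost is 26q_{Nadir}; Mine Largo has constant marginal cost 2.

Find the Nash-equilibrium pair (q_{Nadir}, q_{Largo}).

2, 26

Mine Nadir's profit: π = q_{Nadir}(56 − (q_{Nadir} + q_{Largo})) − 26q_{Nadir}.
∂π/∂q_{Nadir} = 30 − 2q_{Nadir} − q_{Largo} = 0, so q_{Nadir} = 15 − 0.5q_{Largo}.
By the same steps for Largo: q_{Largo} = 27 − 0.5q_{Nadir}.
Solving the two reaction functions simultaneously: (1 − (−0.5)(−0.5))q_{Nadir} = 15 − 0.5·27, so 0.75q_{Nadir} = 1.5 and q_{Nadir} = 2.
Then q_{Largo} = 27 − 0.5·2 = 26.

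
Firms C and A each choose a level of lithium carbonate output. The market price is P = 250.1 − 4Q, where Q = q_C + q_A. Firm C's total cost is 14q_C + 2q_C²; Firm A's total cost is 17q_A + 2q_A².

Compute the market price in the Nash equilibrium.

Firm C's profit: π = q_C(250.1 − 4(q_C + q_A)) − 14q_C − 2q_C².
∂π/∂q_C = 236.1 − 12q_C − 4q_A = 0, so q_C = 19.675 − (1/3)q_A.
By the same steps for A: q_A = 19.425 − (1/3)q_C.
Solving the two reaction functions simultaneously: (1 − (−1/3)(−1/3))q_C = 19.675 − (1/3)·19.425, so (8/9)q_C = 13.2 and q_C = 14.85.
Then q_A = 19.425 − (1/3)·14.85 = 14.475.
Equilibrium price: P = 250.1 − 4·29.325 = 132.8.

132.8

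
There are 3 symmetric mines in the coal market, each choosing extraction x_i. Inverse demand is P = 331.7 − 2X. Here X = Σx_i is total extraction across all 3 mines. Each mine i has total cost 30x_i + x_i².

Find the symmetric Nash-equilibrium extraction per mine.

A representative mine's profit is π_i = x_i(331.7 − 2X) − 30x_i − x_i², with X = x_i + Σ_{j≠i} x_j.
First-order condition: 301.7 − 6x_i − 2Σ_{j≠i} x_j = 0.
In a symmetric equilibrium every mine chooses the same x, so Σ_{j≠i} x_j = 2x. The condition becomes 301.7 − 10x = 0, giving x = 301.7/10 = 30.17.

30.17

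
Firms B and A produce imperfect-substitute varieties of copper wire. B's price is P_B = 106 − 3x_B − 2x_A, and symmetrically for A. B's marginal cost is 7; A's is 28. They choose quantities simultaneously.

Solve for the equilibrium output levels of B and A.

Firm B's profit: π = x_B(106 − 3x_B − 2x_A) − 7x_B.
∂π/∂x_B = 99 − 6x_B − 2x_A = 0 ⇒ x_B = 16.5 − (1/3)x_A.
Similarly x_A = 13 − (1/3)x_B.
Plugging x_A into B's best response: x_B = 16.5 − (1/3)(13 − (1/3)x_B) ⇒ (8/9)x_B = 73/6, so x_B = 13.6875.
Then x_A = 13 − (1/3)·13.6875 = 8.4375.

13.6875, 8.4375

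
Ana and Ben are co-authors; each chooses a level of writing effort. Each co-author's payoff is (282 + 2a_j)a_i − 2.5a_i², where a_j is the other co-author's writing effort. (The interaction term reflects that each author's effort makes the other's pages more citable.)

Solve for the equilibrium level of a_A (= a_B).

94

Ana's payoff is (282 + 2a_B)a_A − 2.5a_A².
∂π/∂a_A = 282 + 2a_B − 5a_A = 0, so a_A = 56.4 + 0.4a_B.
By symmetry a_B = a_A; substituting into the reaction function, 0.6a_A = 56.4 and a_A = 94.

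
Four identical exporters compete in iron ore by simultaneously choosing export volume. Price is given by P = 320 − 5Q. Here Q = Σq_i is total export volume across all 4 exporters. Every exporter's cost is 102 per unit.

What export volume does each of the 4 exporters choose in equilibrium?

A representative exporter's profit is π_i = q_i(320 − 5Q) − 102q_i, with Q = q_i + Σ_{j≠i} q_j.
First-order condition: 218 − 10q_i − 5Σ_{j≠i} q_j = 0.
Imposing symmetry (q_j = q for all j) turns Σ_{j≠i} q_j into 3q, so 218 = 25q and q = 8.72.

8.72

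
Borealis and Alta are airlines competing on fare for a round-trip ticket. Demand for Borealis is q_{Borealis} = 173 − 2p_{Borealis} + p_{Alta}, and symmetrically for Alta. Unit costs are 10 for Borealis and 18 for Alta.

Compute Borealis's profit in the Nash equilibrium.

6138.32

Borealis's profit: π = (p_{Borealis} − 10)(173 − 2p_{Borealis} + p_{Alta}).
∂π/∂p_{Borealis} = 193 − 4p_{Borealis} + p_{Alta} = 0 ⇒ p_{Borealis} = 48.25 + 0.25p_{Alta}.
Similarly p_{Alta} = 52.25 + 0.25p_{Borealis}.
Plugging p_{Alta} into Borealis's best response: p_{Borealis} = 48.25 + 0.25(52.25 + 0.25p_{Borealis}) ⇒ 0.9375p_{Borealis} = 61.3125, so p_{Borealis} = 65.4.
Then p_{Alta} = 52.25 + 0.25·65.4 = 68.6.
q_{Borealis} = 173 − 2·65.4 + 68.6 = 110.8.
Profit = (65.4 − 10)·110.8 = 6138.32.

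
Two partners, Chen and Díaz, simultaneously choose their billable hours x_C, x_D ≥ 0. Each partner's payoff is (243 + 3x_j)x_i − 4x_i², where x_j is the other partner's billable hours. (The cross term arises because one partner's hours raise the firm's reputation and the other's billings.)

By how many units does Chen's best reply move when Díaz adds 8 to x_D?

Chen's payoff is (243 + 3x_D)x_C − 4x_C².
∂π/∂x_C = 243 + 3x_D − 8x_C = 0, so x_C = 30.375 + 0.375x_D.
The reaction-function slope is 0.375, so an 8-unit rise in x_D moves x_C by 0.375 × 8 = 3. Chen's best response rises — the actions are strategic complements.

3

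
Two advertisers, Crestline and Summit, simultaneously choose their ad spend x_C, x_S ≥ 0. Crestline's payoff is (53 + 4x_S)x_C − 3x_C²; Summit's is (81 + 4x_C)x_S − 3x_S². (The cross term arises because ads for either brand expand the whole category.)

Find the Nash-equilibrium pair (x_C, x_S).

32.1, 34.9

Expanding Crestline's payoff: 53x_C + 4x_Sx_C − 3x_C².
∂π/∂x_C = 53 + 4x_S − 6x_C = 0, so x_C = 53/6 + (2/3)x_S.
Likewise for Summit: x_S = 13.5 + (2/3)x_C.
Solving the two reaction functions simultaneously: (1 − (2/3)(2/3))x_C = 53/6 + (2/3)·13.5, so (5/9)x_C = 107/6 and x_C = 32.1.
Then x_S = 13.5 + (2/3)·32.1 = 34.9.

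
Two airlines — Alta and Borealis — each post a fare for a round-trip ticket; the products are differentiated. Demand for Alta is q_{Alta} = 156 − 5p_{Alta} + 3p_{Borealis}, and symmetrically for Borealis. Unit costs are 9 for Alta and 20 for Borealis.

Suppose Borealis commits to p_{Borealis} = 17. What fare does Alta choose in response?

Alta's profit: π = (p_{Alta} − 9)(156 − 5p_{Alta} + 3p_{Borealis}).
∂π/∂p_{Alta} = 201 − 10p_{Alta} + 3p_{Borealis} = 0 ⇒ p_{Alta} = 20.1 + 0.3p_{Borealis}.
At p_{Borealis} = 17: p_{Alta} = 20.1 + 0.3·17 = 25.2.

25.2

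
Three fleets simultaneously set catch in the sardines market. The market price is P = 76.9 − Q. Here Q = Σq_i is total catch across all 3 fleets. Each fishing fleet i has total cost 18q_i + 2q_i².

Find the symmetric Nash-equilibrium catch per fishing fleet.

A representative fishing fleet's profit is π_i = q_i(76.9 − Q) − 18q_i − 2q_i², with Q = q_i + Σ_{j≠i} q_j.
First-order condition: 58.9 − 6q_i − Σ_{j≠i} q_j = 0.
Imposing symmetry (q_j = q for all j) turns Σ_{j≠i} q_j into 2q, so 58.9 = 8q and q = 7.3625.

7.3625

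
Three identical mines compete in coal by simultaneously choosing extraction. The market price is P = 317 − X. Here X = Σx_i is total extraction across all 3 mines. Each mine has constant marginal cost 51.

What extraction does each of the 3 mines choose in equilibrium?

66.5

A representative mine's profit is π_i = x_i(317 − X) − 51x_i, with X = x_i + Σ_{j≠i} x_j.
First-order condition: 266 − 2x_i − Σ_{j≠i} x_j = 0.
In a symmetric equilibrium every mine chooses the same x, so Σ_{j≠i} x_j = 2x. The condition becomes 266 − 4x = 0, giving x = 266/4 = 66.5.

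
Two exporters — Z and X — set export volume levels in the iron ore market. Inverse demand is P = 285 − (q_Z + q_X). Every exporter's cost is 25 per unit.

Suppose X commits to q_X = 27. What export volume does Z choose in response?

116.5

Exporter Z's profit: π = q_Z(285 − (q_Z + q_X)) − 25q_Z.
∂π/∂q_Z = 260 − 2q_Z − q_X = 0, so q_Z = 130 − 0.5q_X.
At q_X = 27: q_Z = 130 − 0.5·27 = 116.5.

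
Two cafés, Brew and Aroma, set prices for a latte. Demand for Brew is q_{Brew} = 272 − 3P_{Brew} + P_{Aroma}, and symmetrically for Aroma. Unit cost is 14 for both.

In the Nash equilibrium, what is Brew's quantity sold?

Brew's profit: π = (P_{Brew} − 14)(272 − 3P_{Brew} + P_{Aroma}).
∂π/∂P_{Brew} = 314 − 6P_{Brew} + P_{Aroma} = 0 ⇒ P_{Brew} = 157/3 + (1/6)P_{Aroma}.
The game is symmetric, so in equilibrium P_{Aroma} = P_{Brew}: the reaction function gives (5/6)P_{Brew} = 157/3, hence P_{Brew} = 62.8.
q_{Brew} = 272 − 3·62.8 + 62.8 = 146.4.

146.4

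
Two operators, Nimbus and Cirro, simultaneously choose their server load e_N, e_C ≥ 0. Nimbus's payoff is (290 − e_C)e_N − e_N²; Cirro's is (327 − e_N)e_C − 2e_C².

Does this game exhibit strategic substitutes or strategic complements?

strategic substitutes

Expanding Nimbus's payoff: 290e_N − e_Ce_N − e_N².
∂π/∂e_N = 290 − e_C − 2e_N = 0, so e_N = 145 − 0.5e_C.
The best-response slope de_N/de_C = −0.5 < 0: the reaction function is downward-sloping, so the choices are strategic substitutes.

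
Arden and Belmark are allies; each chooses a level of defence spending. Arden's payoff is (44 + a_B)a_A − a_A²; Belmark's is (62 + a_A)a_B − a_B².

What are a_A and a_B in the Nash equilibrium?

50, 56

Expanding Arden's payoff: 44a_A + a_Ba_A − a_A².
∂π/∂a_A = 44 + a_B − 2a_A = 0, so a_A = 22 + 0.5a_B.
Likewise for Belmark: a_B = 31 + 0.5a_A.
Substituting the second reaction function into the first: a_A = 22 + 0.5(31 + 0.5a_A), which gives 0.75a_A = 37.5 ⇒ a_A = 50.
Then a_B = 31 + 0.5·50 = 56.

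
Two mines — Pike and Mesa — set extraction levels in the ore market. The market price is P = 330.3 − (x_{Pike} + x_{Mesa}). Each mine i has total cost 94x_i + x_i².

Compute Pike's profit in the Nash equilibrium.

Mine Pike's profit: π = x_{Pike}(330.3 − (x_{Pike} + x_{Mesa})) − 94x_{Pike} − x_{Pike}².
∂π/∂x_{Pike} = 236.3 − 4x_{Pike} − x_{Mesa} = 0, so x_{Pike} = 59.075 − 0.25x_{Mesa}.
Setting x_{Pike} = x_{Mesa} in the reaction function: x_{Pike} = 59.075 − 0.25x_{Pike}, so x_{Pike} = 59.075 / 1.25 = 47.26.
Price P = 330.3 − 94.52 = 235.78.
Pike's profit: (235.78 − 94)·47.26 − (47.26)² = 4467.0152.

4467.0152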